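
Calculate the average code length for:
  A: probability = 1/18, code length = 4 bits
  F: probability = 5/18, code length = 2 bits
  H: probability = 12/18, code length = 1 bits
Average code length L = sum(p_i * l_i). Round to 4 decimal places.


Weighted contributions p_i * l_i:
  A: (1/18) * 4 = 4/18
  F: (5/18) * 2 = 10/18
  H: (12/18) * 1 = 12/18
Sum = (4 + 10 + 12)/18 = 26/18

L = 26/18 = 1.4444 bits/symbol


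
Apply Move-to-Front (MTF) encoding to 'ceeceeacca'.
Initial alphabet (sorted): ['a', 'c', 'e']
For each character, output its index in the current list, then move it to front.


MTF encoding:
'c': index 1 in ['a', 'c', 'e'] -> ['c', 'a', 'e']
'e': index 2 in ['c', 'a', 'e'] -> ['e', 'c', 'a']
'e': index 0 in ['e', 'c', 'a'] -> ['e', 'c', 'a']
'c': index 1 in ['e', 'c', 'a'] -> ['c', 'e', 'a']
'e': index 1 in ['c', 'e', 'a'] -> ['e', 'c', 'a']
'e': index 0 in ['e', 'c', 'a'] -> ['e', 'c', 'a']
'a': index 2 in ['e', 'c', 'a'] -> ['a', 'e', 'c']
'c': index 2 in ['a', 'e', 'c'] -> ['c', 'a', 'e']
'c': index 0 in ['c', 'a', 'e'] -> ['c', 'a', 'e']
'a': index 1 in ['c', 'a', 'e'] -> ['a', 'c', 'e']


Output: [1, 2, 0, 1, 1, 0, 2, 2, 0, 1]


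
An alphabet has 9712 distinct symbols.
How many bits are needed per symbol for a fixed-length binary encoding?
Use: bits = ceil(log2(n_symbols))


log2(9712) = 13.2456
Bracket: 2^13 = 8192 < 9712 <= 2^14 = 16384
So ceil(log2(9712)) = 14

bits = ceil(log2(9712)) = ceil(13.2456) = 14 bits


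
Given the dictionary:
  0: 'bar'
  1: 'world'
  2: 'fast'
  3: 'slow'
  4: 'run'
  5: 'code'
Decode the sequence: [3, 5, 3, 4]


Look up each index in the dictionary:
  3 -> 'slow'
  5 -> 'code'
  3 -> 'slow'
  4 -> 'run'

Decoded: "slow code slow run"


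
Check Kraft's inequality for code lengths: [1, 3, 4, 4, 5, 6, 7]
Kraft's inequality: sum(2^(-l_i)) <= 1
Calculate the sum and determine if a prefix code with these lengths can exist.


Sum = 2^(-1) + 2^(-3) + 2^(-4) + 2^(-4) + 2^(-5) + 2^(-6) + 2^(-7)
    = 0.5 + 0.125 + 0.0625 + 0.0625 + 0.03125 + 0.015625 + 0.0078125
    = 103/128 = 0.8046875
Since 0.8046875 <= 1, Kraft's inequality IS satisfied.
A prefix code with these lengths CAN exist.

Kraft sum = 0.8046875. Satisfied.


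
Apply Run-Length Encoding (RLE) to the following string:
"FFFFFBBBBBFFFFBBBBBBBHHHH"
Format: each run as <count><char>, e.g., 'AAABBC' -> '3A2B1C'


Scanning runs left to right:
  i=0: run of 'F' x 5 -> '5F'
  i=5: run of 'B' x 5 -> '5B'
  i=10: run of 'F' x 4 -> '4F'
  i=14: run of 'B' x 7 -> '7B'
  i=21: run of 'H' x 4 -> '4H'

RLE = 5F5B4F7B4H


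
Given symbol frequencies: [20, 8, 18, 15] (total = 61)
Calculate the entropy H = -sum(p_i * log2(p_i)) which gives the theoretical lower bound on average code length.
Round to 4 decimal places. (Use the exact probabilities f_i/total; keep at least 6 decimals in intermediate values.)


Per-symbol terms -p_i * log2(p_i) with p_i = f_i/61:
  p = 20/61 = 0.327869: log2(p) = -1.608809, -p*log2(p) = 0.527478
  p = 8/61 = 0.131148: log2(p) = -2.930737, -p*log2(p) = 0.384359
  p = 18/61 = 0.295082: log2(p) = -1.760812, -p*log2(p) = 0.519584
  p = 15/61 = 0.245902: log2(p) = -2.023847, -p*log2(p) = 0.497667
H = 0.527478 + 0.384359 + 0.519584 + 0.497667 = 1.929088

H = 1.9291 bits/symbol


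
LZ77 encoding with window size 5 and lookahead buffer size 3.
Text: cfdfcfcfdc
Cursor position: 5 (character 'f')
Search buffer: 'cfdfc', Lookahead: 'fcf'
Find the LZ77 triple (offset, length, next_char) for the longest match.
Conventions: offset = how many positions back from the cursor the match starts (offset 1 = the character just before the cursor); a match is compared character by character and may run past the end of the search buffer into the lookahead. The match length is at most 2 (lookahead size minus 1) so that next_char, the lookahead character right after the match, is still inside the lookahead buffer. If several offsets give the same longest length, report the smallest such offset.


Try each offset into the search buffer:
  offset=1 (pos 4, char 'c'): match length 0
  offset=2 (pos 3, char 'f'): match length 2
  offset=3 (pos 2, char 'd'): match length 0
  offset=4 (pos 1, char 'f'): match length 1
  offset=5 (pos 0, char 'c'): match length 0
Longest match has length 2 at offset 2.
next_char = character at position 5 + 2 = 7 -> 'f'

Best match: offset=2, length=2 (matching 'fc' starting at position 3)
LZ77 triple: (2, 2, 'f')


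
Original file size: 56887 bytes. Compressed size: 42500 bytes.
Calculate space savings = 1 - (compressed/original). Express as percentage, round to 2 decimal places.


ratio = compressed/original = 42500/56887 = 0.747095
savings = 1 - ratio = 1 - 0.747095 = 0.252905
as a percentage: 0.252905 * 100 = 25.29%

Space savings = 1 - 42500/56887 = 25.29%


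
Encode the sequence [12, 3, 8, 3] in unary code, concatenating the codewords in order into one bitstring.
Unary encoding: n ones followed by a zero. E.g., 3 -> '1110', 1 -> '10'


Encode each number as n ones followed by a terminating 0:
  12 -> 1111111111110 (13 bits)
  3 -> 1110 (4 bits)
  8 -> 111111110 (9 bits)
  3 -> 1110 (4 bits)
Total length = 13 + 4 + 9 + 4 = 30 bits.

Unary([12, 3, 8, 3]) = 111111111111011101111111101110 (30 bits)


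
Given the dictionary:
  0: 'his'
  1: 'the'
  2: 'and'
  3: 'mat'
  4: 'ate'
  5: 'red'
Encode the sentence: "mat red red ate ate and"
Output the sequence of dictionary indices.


Look up each word in the dictionary:
  'mat' -> 3
  'red' -> 5
  'red' -> 5
  'ate' -> 4
  'ate' -> 4
  'and' -> 2

Encoded: [3, 5, 5, 4, 4, 2]


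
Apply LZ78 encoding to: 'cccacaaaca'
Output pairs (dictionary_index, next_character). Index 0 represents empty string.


LZ78 encoding steps:
Dictionary: {0: ''}
Step 1: w='' (idx 0), next='c' -> output (0, 'c'), add 'c' as idx 1
Step 2: w='c' (idx 1), next='c' -> output (1, 'c'), add 'cc' as idx 2
Step 3: w='' (idx 0), next='a' -> output (0, 'a'), add 'a' as idx 3
Step 4: w='c' (idx 1), next='a' -> output (1, 'a'), add 'ca' as idx 4
Step 5: w='a' (idx 3), next='a' -> output (3, 'a'), add 'aa' as idx 5
Step 6: w='ca' (idx 4), end of input -> output (4, '')


Encoded: [(0, 'c'), (1, 'c'), (0, 'a'), (1, 'a'), (3, 'a'), (4, '')]


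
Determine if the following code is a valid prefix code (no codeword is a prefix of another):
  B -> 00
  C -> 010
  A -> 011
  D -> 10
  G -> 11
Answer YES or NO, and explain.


Checking each pair (does one codeword prefix another?):
  B='00' vs C='010': no prefix
  B='00' vs A='011': no prefix
  B='00' vs D='10': no prefix
  B='00' vs G='11': no prefix
  C='010' vs B='00': no prefix
  C='010' vs A='011': no prefix
  C='010' vs D='10': no prefix
  C='010' vs G='11': no prefix
  A='011' vs B='00': no prefix
  A='011' vs C='010': no prefix
  A='011' vs D='10': no prefix
  A='011' vs G='11': no prefix
  D='10' vs B='00': no prefix
  D='10' vs C='010': no prefix
  D='10' vs A='011': no prefix
  D='10' vs G='11': no prefix
  G='11' vs B='00': no prefix
  G='11' vs C='010': no prefix
  G='11' vs A='011': no prefix
  G='11' vs D='10': no prefix
No violation found over all pairs.

YES -- this is a valid prefix code. No codeword is a prefix of any other codeword.


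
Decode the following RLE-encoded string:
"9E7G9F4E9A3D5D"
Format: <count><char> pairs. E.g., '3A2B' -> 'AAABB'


Expanding each <count><char> pair:
  9E -> 'EEEEEEEEE'
  7G -> 'GGGGGGG'
  9F -> 'FFFFFFFFF'
  4E -> 'EEEE'
  9A -> 'AAAAAAAAA'
  3D -> 'DDD'
  5D -> 'DDDDD'

Decoded = EEEEEEEEEGGGGGGGFFFFFFFFFEEEEAAAAAAAAADDDDDDDD


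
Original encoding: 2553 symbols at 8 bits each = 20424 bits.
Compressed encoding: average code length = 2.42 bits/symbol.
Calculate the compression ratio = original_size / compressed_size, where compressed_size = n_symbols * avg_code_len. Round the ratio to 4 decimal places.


original_size = n_symbols * orig_bits = 2553 * 8 = 20424 bits
compressed_size = n_symbols * avg_code_len = 2553 * 2.42 = 6178.26 bits
ratio = original_size / compressed_size = 20424 / 6178.26 = 3.3058

Compression ratio = 3.3058


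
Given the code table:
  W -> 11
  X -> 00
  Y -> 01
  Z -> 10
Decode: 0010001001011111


Decoding:
00 -> X
10 -> Z
00 -> X
10 -> Z
01 -> Y
01 -> Y
11 -> W
11 -> W


Result: XZXZYYWW


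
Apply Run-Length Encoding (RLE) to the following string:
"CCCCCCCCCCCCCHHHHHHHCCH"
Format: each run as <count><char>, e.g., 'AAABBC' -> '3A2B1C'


Scanning runs left to right:
  i=0: run of 'C' x 13 -> '13C'
  i=13: run of 'H' x 7 -> '7H'
  i=20: run of 'C' x 2 -> '2C'
  i=22: run of 'H' x 1 -> '1H'

RLE = 13C7H2C1H


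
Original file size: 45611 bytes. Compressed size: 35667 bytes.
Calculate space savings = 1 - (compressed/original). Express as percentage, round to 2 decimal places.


ratio = compressed/original = 35667/45611 = 0.781982
savings = 1 - ratio = 1 - 0.781982 = 0.218018
as a percentage: 0.218018 * 100 = 21.8%

Space savings = 1 - 35667/45611 = 21.8%


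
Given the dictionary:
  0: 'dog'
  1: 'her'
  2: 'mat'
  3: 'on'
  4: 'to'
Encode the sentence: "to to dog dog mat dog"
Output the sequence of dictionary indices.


Look up each word in the dictionary:
  'to' -> 4
  'to' -> 4
  'dog' -> 0
  'dog' -> 0
  'mat' -> 2
  'dog' -> 0

Encoded: [4, 4, 0, 0, 2, 0]


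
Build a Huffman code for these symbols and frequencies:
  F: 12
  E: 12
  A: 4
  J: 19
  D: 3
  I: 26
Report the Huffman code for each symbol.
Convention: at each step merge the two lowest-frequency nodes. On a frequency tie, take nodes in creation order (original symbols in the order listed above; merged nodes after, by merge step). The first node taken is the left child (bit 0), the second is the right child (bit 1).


Huffman tree construction:
Step 1: Merge D(3) + A(4) = 7
Step 2: Merge (D+A)(7) + F(12) = 19
Step 3: Merge E(12) + J(19) = 31
Step 4: Merge ((D+A)+F)(19) + I(26) = 45
Step 5: Merge (E+J)(31) + (((D+A)+F)+I)(45) = 76
Read each symbol's code off the tree from the root (left child = 0, right child = 1).

Codes:
  F: 101 (length 3)
  E: 00 (length 2)
  A: 1001 (length 4)
  J: 01 (length 2)
  D: 1000 (length 4)
  I: 11 (length 2)
Average code length: 178/76 = 2.3421 bits/symbol


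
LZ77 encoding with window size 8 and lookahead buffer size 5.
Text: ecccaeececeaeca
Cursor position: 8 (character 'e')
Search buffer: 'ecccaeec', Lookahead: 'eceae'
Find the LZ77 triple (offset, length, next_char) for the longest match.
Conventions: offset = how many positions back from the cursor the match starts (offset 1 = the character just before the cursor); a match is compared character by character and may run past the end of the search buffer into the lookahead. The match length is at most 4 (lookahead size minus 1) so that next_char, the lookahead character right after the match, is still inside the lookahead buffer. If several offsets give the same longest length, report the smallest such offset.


Try each offset into the search buffer:
  offset=1 (pos 7, char 'c'): match length 0
  offset=2 (pos 6, char 'e'): match length 3
  offset=3 (pos 5, char 'e'): match length 1
  offset=4 (pos 4, char 'a'): match length 0
  offset=5 (pos 3, char 'c'): match length 0
  offset=6 (pos 2, char 'c'): match length 0
  offset=7 (pos 1, char 'c'): match length 0
  offset=8 (pos 0, char 'e'): match length 2
Longest match has length 3 at offset 2.
next_char = character at position 8 + 3 = 11 -> 'a'

Best match: offset=2, length=3 (matching 'ece' starting at position 6)
LZ77 triple: (2, 3, 'a')


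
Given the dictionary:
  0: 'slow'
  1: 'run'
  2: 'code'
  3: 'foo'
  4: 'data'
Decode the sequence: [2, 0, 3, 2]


Look up each index in the dictionary:
  2 -> 'code'
  0 -> 'slow'
  3 -> 'foo'
  2 -> 'code'

Decoded: "code slow foo code"


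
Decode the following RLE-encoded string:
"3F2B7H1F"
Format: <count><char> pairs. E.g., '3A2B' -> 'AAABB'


Expanding each <count><char> pair:
  3F -> 'FFF'
  2B -> 'BB'
  7H -> 'HHHHHHH'
  1F -> 'F'

Decoded = FFFBBHHHHHHHF


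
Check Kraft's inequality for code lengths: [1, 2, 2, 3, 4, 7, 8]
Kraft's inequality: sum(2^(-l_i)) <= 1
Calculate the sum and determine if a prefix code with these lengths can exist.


Sum = 2^(-1) + 2^(-2) + 2^(-2) + 2^(-3) + 2^(-4) + 2^(-7) + 2^(-8)
    = 0.5 + 0.25 + 0.25 + 0.125 + 0.0625 + 0.0078125 + 0.00390625
    = 307/256 = 1.19921875
Since 1.19921875 > 1, Kraft's inequality is NOT satisfied.
A prefix code with these lengths CANNOT exist.

Kraft sum = 1.19921875. Not satisfied.


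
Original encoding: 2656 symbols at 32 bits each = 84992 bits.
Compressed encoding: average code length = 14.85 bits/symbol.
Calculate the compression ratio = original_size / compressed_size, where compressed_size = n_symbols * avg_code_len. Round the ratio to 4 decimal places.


original_size = n_symbols * orig_bits = 2656 * 32 = 84992 bits
compressed_size = n_symbols * avg_code_len = 2656 * 14.85 = 39441.6 bits
ratio = original_size / compressed_size = 84992 / 39441.6 = 2.1549

Compression ratio = 2.1549


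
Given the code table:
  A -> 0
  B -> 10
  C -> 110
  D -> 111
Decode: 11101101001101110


Decoding:
111 -> D
0 -> A
110 -> C
10 -> B
0 -> A
110 -> C
111 -> D
0 -> A


Result: DACBACDA


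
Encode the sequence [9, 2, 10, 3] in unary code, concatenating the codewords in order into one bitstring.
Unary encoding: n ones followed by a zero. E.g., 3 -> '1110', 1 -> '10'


Encode each number as n ones followed by a terminating 0:
  9 -> 1111111110 (10 bits)
  2 -> 110 (3 bits)
  10 -> 11111111110 (11 bits)
  3 -> 1110 (4 bits)
Total length = 10 + 3 + 11 + 4 = 28 bits.

Unary([9, 2, 10, 3]) = 1111111110110111111111101110 (28 bits)


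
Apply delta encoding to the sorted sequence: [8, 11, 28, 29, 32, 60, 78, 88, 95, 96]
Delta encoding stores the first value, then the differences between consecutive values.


First value: 8
Deltas:
  11 - 8 = 3
  28 - 11 = 17
  29 - 28 = 1
  32 - 29 = 3
  60 - 32 = 28
  78 - 60 = 18
  88 - 78 = 10
  95 - 88 = 7
  96 - 95 = 1


Delta encoded: [8, 3, 17, 1, 3, 28, 18, 10, 7, 1]


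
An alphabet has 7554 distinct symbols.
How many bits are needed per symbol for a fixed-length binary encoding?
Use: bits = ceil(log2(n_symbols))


log2(7554) = 12.883
Bracket: 2^12 = 4096 < 7554 <= 2^13 = 8192
So ceil(log2(7554)) = 13

bits = ceil(log2(7554)) = ceil(12.883) = 13 bits


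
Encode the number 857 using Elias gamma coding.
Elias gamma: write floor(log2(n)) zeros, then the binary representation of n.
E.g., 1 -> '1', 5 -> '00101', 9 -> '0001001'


num_bits = floor(log2(857)) + 1 = 10
leading_zeros = num_bits - 1 = 9
binary(857) = 1101011001

Elias gamma(857) = '000000000' + '1101011001' = 0000000001101011001 (19 bits)


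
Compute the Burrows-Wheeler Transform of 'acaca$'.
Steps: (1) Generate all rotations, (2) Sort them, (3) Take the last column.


Rotations (sorted):
  0: $acaca -> last char: a
  1: a$acac -> last char: c
  2: aca$ac -> last char: c
  3: acaca$ -> last char: $
  4: ca$aca -> last char: a
  5: caca$a -> last char: a


BWT = acc$aa


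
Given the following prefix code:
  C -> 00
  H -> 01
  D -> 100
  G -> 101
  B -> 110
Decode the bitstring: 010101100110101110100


Decoding step by step:
Bits 01 -> H
Bits 01 -> H
Bits 01 -> H
Bits 100 -> D
Bits 110 -> B
Bits 101 -> G
Bits 110 -> B
Bits 100 -> D


Decoded message: HHHDBGBD


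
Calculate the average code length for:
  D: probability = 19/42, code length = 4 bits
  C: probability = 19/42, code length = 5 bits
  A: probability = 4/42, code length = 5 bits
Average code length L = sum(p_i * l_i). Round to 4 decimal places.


Weighted contributions p_i * l_i:
  D: (19/42) * 4 = 76/42
  C: (19/42) * 5 = 95/42
  A: (4/42) * 5 = 20/42
Sum = (76 + 95 + 20)/42 = 191/42

L = 191/42 = 4.5476 bits/symbol


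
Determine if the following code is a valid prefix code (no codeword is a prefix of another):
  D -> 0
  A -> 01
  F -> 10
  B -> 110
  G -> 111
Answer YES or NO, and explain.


Checking each pair (does one codeword prefix another?):
  D='0' vs A='01': prefix -- VIOLATION

NO -- this is NOT a valid prefix code. D (0) is a prefix of A (01).


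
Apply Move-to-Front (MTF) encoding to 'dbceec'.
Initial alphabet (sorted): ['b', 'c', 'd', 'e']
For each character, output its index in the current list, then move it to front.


MTF encoding:
'd': index 2 in ['b', 'c', 'd', 'e'] -> ['d', 'b', 'c', 'e']
'b': index 1 in ['d', 'b', 'c', 'e'] -> ['b', 'd', 'c', 'e']
'c': index 2 in ['b', 'd', 'c', 'e'] -> ['c', 'b', 'd', 'e']
'e': index 3 in ['c', 'b', 'd', 'e'] -> ['e', 'c', 'b', 'd']
'e': index 0 in ['e', 'c', 'b', 'd'] -> ['e', 'c', 'b', 'd']
'c': index 1 in ['e', 'c', 'b', 'd'] -> ['c', 'e', 'b', 'd']


Output: [2, 1, 2, 3, 0, 1]


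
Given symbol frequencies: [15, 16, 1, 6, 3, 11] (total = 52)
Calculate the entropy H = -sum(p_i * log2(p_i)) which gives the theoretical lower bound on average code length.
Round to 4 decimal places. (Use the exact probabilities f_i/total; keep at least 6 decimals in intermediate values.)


Per-symbol terms -p_i * log2(p_i) with p_i = f_i/52:
  p = 15/52 = 0.288462: log2(p) = -1.793549, -p*log2(p) = 0.517370
  p = 16/52 = 0.307692: log2(p) = -1.700440, -p*log2(p) = 0.523212
  p = 1/52 = 0.019231: log2(p) = -5.700440, -p*log2(p) = 0.109624
  p = 6/52 = 0.115385: log2(p) = -3.115477, -p*log2(p) = 0.359478
  p = 3/52 = 0.057692: log2(p) = -4.115477, -p*log2(p) = 0.237431
  p = 11/52 = 0.211538: log2(p) = -2.241008, -p*log2(p) = 0.474059
H = 0.517370 + 0.523212 + 0.109624 + 0.359478 + 0.237431 + 0.474059 = 2.221174

H = 2.2212 bits/symbol


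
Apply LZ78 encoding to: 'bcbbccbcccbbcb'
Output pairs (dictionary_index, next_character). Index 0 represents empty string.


LZ78 encoding steps:
Dictionary: {0: ''}
Step 1: w='' (idx 0), next='b' -> output (0, 'b'), add 'b' as idx 1
Step 2: w='' (idx 0), next='c' -> output (0, 'c'), add 'c' as idx 2
Step 3: w='b' (idx 1), next='b' -> output (1, 'b'), add 'bb' as idx 3
Step 4: w='c' (idx 2), next='c' -> output (2, 'c'), add 'cc' as idx 4
Step 5: w='b' (idx 1), next='c' -> output (1, 'c'), add 'bc' as idx 5
Step 6: w='cc' (idx 4), next='b' -> output (4, 'b'), add 'ccb' as idx 6
Step 7: w='bc' (idx 5), next='b' -> output (5, 'b'), add 'bcb' as idx 7


Encoded: [(0, 'b'), (0, 'c'), (1, 'b'), (2, 'c'), (1, 'c'), (4, 'b'), (5, 'b')]


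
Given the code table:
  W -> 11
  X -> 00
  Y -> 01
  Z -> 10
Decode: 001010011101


Decoding:
00 -> X
10 -> Z
10 -> Z
01 -> Y
11 -> W
01 -> Y


Result: XZZYWY


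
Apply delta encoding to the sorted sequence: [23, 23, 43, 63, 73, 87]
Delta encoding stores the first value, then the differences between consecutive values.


First value: 23
Deltas:
  23 - 23 = 0
  43 - 23 = 20
  63 - 43 = 20
  73 - 63 = 10
  87 - 73 = 14


Delta encoded: [23, 0, 20, 20, 10, 14]


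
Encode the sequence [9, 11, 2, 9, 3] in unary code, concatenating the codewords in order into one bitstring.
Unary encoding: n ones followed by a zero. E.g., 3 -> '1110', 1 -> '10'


Encode each number as n ones followed by a terminating 0:
  9 -> 1111111110 (10 bits)
  11 -> 111111111110 (12 bits)
  2 -> 110 (3 bits)
  9 -> 1111111110 (10 bits)
  3 -> 1110 (4 bits)
Total length = 10 + 12 + 3 + 10 + 4 = 39 bits.

Unary([9, 11, 2, 9, 3]) = 111111111011111111111011011111111101110 (39 bits)


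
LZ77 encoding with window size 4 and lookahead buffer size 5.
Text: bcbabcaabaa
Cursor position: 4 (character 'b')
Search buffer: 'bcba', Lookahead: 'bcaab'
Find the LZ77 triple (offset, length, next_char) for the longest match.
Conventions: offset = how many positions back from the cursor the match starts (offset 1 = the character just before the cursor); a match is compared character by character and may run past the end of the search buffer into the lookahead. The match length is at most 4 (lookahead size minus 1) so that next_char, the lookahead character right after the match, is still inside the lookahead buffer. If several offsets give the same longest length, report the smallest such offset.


Try each offset into the search buffer:
  offset=1 (pos 3, char 'a'): match length 0
  offset=2 (pos 2, char 'b'): match length 1
  offset=3 (pos 1, char 'c'): match length 0
  offset=4 (pos 0, char 'b'): match length 2
Longest match has length 2 at offset 4.
next_char = character at position 4 + 2 = 6 -> 'a'

Best match: offset=4, length=2 (matching 'bc' starting at position 0)
LZ77 triple: (4, 2, 'a')


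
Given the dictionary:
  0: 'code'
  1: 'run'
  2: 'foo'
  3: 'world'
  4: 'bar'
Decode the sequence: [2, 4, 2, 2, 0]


Look up each index in the dictionary:
  2 -> 'foo'
  4 -> 'bar'
  2 -> 'foo'
  2 -> 'foo'
  0 -> 'code'

Decoded: "foo bar foo foo code"


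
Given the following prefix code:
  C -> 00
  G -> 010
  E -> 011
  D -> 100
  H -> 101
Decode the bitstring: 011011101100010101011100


Decoding step by step:
Bits 011 -> E
Bits 011 -> E
Bits 101 -> H
Bits 100 -> D
Bits 010 -> G
Bits 101 -> H
Bits 011 -> E
Bits 100 -> D


Decoded message: EEHDGHED


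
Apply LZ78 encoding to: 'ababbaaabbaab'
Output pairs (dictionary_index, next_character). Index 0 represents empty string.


LZ78 encoding steps:
Dictionary: {0: ''}
Step 1: w='' (idx 0), next='a' -> output (0, 'a'), add 'a' as idx 1
Step 2: w='' (idx 0), next='b' -> output (0, 'b'), add 'b' as idx 2
Step 3: w='a' (idx 1), next='b' -> output (1, 'b'), add 'ab' as idx 3
Step 4: w='b' (idx 2), next='a' -> output (2, 'a'), add 'ba' as idx 4
Step 5: w='a' (idx 1), next='a' -> output (1, 'a'), add 'aa' as idx 5
Step 6: w='b' (idx 2), next='b' -> output (2, 'b'), add 'bb' as idx 6
Step 7: w='aa' (idx 5), next='b' -> output (5, 'b'), add 'aab' as idx 7


Encoded: [(0, 'a'), (0, 'b'), (1, 'b'), (2, 'a'), (1, 'a'), (2, 'b'), (5, 'b')]


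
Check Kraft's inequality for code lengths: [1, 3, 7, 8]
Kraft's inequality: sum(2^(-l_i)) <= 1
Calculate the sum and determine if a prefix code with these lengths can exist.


Sum = 2^(-1) + 2^(-3) + 2^(-7) + 2^(-8)
    = 0.5 + 0.125 + 0.0078125 + 0.00390625
    = 163/256 = 0.63671875
Since 0.63671875 <= 1, Kraft's inequality IS satisfied.
A prefix code with these lengths CAN exist.

Kraft sum = 0.63671875. Satisfied.


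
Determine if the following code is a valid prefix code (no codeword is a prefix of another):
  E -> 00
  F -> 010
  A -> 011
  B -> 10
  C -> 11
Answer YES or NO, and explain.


Checking each pair (does one codeword prefix another?):
  E='00' vs F='010': no prefix
  E='00' vs A='011': no prefix
  E='00' vs B='10': no prefix
  E='00' vs C='11': no prefix
  F='010' vs E='00': no prefix
  F='010' vs A='011': no prefix
  F='010' vs B='10': no prefix
  F='010' vs C='11': no prefix
  A='011' vs E='00': no prefix
  A='011' vs F='010': no prefix
  A='011' vs B='10': no prefix
  A='011' vs C='11': no prefix
  B='10' vs E='00': no prefix
  B='10' vs F='010': no prefix
  B='10' vs A='011': no prefix
  B='10' vs C='11': no prefix
  C='11' vs E='00': no prefix
  C='11' vs F='010': no prefix
  C='11' vs A='011': no prefix
  C='11' vs B='10': no prefix
No violation found over all pairs.

YES -- this is a valid prefix code. No codeword is a prefix of any other codeword.


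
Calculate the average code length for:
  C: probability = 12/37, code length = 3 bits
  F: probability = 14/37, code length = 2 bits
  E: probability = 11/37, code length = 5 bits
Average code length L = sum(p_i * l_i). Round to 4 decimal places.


Weighted contributions p_i * l_i:
  C: (12/37) * 3 = 36/37
  F: (14/37) * 2 = 28/37
  E: (11/37) * 5 = 55/37
Sum = (36 + 28 + 55)/37 = 119/37

L = 119/37 = 3.2162 bits/symbol


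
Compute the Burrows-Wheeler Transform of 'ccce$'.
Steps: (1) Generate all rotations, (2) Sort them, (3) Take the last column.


Rotations (sorted):
  0: $ccce -> last char: e
  1: ccce$ -> last char: $
  2: cce$c -> last char: c
  3: ce$cc -> last char: c
  4: e$ccc -> last char: c


BWT = e$ccc


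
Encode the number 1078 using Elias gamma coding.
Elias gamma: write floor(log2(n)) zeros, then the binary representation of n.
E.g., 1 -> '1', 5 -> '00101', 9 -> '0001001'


num_bits = floor(log2(1078)) + 1 = 11
leading_zeros = num_bits - 1 = 10
binary(1078) = 10000110110

Elias gamma(1078) = '0000000000' + '10000110110' = 000000000010000110110 (21 bits)


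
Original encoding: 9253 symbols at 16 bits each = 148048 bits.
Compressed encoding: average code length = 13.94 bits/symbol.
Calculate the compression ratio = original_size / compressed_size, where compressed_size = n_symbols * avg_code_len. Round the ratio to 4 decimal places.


original_size = n_symbols * orig_bits = 9253 * 16 = 148048 bits
compressed_size = n_symbols * avg_code_len = 9253 * 13.94 = 128986.82 bits
ratio = original_size / compressed_size = 148048 / 128986.82 = 1.1478

Compression ratio = 1.1478


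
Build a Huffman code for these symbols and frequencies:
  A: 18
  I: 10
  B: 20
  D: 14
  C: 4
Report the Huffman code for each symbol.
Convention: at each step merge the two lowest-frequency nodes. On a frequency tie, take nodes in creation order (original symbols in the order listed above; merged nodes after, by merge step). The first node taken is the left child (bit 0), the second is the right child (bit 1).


Huffman tree construction:
Step 1: Merge C(4) + I(10) = 14
Step 2: Merge D(14) + (C+I)(14) = 28
Step 3: Merge A(18) + B(20) = 38
Step 4: Merge (D+(C+I))(28) + (A+B)(38) = 66
Read each symbol's code off the tree from the root (left child = 0, right child = 1).

Codes:
  A: 10 (length 2)
  I: 011 (length 3)
  B: 11 (length 2)
  D: 00 (length 2)
  C: 010 (length 3)
Average code length: 146/66 = 2.2121 bits/symbol


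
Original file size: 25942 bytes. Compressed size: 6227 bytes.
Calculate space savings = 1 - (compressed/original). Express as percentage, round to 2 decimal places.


ratio = compressed/original = 6227/25942 = 0.240035
savings = 1 - ratio = 1 - 0.240035 = 0.759965
as a percentage: 0.759965 * 100 = 76.0%

Space savings = 1 - 6227/25942 = 76.0%


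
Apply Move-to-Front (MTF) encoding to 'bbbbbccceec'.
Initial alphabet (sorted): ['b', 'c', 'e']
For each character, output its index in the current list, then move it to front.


MTF encoding:
'b': index 0 in ['b', 'c', 'e'] -> ['b', 'c', 'e']
'b': index 0 in ['b', 'c', 'e'] -> ['b', 'c', 'e']
'b': index 0 in ['b', 'c', 'e'] -> ['b', 'c', 'e']
'b': index 0 in ['b', 'c', 'e'] -> ['b', 'c', 'e']
'b': index 0 in ['b', 'c', 'e'] -> ['b', 'c', 'e']
'c': index 1 in ['b', 'c', 'e'] -> ['c', 'b', 'e']
'c': index 0 in ['c', 'b', 'e'] -> ['c', 'b', 'e']
'c': index 0 in ['c', 'b', 'e'] -> ['c', 'b', 'e']
'e': index 2 in ['c', 'b', 'e'] -> ['e', 'c', 'b']
'e': index 0 in ['e', 'c', 'b'] -> ['e', 'c', 'b']
'c': index 1 in ['e', 'c', 'b'] -> ['c', 'e', 'b']


Output: [0, 0, 0, 0, 0, 1, 0, 0, 2, 0, 1]


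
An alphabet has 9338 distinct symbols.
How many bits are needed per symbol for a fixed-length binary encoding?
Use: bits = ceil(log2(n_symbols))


log2(9338) = 13.1889
Bracket: 2^13 = 8192 < 9338 <= 2^14 = 16384
So ceil(log2(9338)) = 14

bits = ceil(log2(9338)) = ceil(13.1889) = 14 bits


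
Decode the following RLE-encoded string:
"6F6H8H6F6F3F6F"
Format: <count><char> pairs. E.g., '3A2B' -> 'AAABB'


Expanding each <count><char> pair:
  6F -> 'FFFFFF'
  6H -> 'HHHHHH'
  8H -> 'HHHHHHHH'
  6F -> 'FFFFFF'
  6F -> 'FFFFFF'
  3F -> 'FFF'
  6F -> 'FFFFFF'

Decoded = FFFFFFHHHHHHHHHHHHHHFFFFFFFFFFFFFFFFFFFFF


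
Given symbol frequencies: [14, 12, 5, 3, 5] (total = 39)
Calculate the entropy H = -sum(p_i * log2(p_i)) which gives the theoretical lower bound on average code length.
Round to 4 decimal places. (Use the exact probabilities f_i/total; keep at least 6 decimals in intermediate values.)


Per-symbol terms -p_i * log2(p_i) with p_i = f_i/39:
  p = 14/39 = 0.358974: log2(p) = -1.478047, -p*log2(p) = 0.530581
  p = 12/39 = 0.307692: log2(p) = -1.700440, -p*log2(p) = 0.523212
  p = 5/39 = 0.128205: log2(p) = -2.963474, -p*log2(p) = 0.379933
  p = 3/39 = 0.076923: log2(p) = -3.700440, -p*log2(p) = 0.284649
  p = 5/39 = 0.128205: log2(p) = -2.963474, -p*log2(p) = 0.379933
H = 0.530581 + 0.523212 + 0.379933 + 0.284649 + 0.379933 = 2.098308

H = 2.0983 bits/symbol


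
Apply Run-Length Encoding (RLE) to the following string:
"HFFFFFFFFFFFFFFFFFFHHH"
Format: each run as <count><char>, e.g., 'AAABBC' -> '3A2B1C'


Scanning runs left to right:
  i=0: run of 'H' x 1 -> '1H'
  i=1: run of 'F' x 18 -> '18F'
  i=19: run of 'H' x 3 -> '3H'

RLE = 1H18F3H


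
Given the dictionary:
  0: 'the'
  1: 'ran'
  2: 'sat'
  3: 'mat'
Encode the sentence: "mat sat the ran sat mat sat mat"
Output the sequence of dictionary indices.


Look up each word in the dictionary:
  'mat' -> 3
  'sat' -> 2
  'the' -> 0
  'ran' -> 1
  'sat' -> 2
  'mat' -> 3
  'sat' -> 2
  'mat' -> 3

Encoded: [3, 2, 0, 1, 2, 3, 2, 3]


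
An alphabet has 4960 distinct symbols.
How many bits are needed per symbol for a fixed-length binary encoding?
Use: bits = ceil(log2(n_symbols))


log2(4960) = 12.2761
Bracket: 2^12 = 4096 < 4960 <= 2^13 = 8192
So ceil(log2(4960)) = 13

bits = ceil(log2(4960)) = ceil(12.2761) = 13 bits


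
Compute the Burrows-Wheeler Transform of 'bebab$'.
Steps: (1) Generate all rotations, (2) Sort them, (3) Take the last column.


Rotations (sorted):
  0: $bebab -> last char: b
  1: ab$beb -> last char: b
  2: b$beba -> last char: a
  3: bab$be -> last char: e
  4: bebab$ -> last char: $
  5: ebab$b -> last char: b


BWT = bbae$b


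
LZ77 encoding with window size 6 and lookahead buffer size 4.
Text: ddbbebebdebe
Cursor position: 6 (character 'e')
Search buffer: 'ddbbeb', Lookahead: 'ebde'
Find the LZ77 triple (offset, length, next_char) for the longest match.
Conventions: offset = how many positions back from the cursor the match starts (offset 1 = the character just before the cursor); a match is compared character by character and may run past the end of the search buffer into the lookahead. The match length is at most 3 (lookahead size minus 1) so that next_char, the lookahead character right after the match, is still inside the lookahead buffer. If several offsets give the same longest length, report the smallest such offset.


Try each offset into the search buffer:
  offset=1 (pos 5, char 'b'): match length 0
  offset=2 (pos 4, char 'e'): match length 2
  offset=3 (pos 3, char 'b'): match length 0
  offset=4 (pos 2, char 'b'): match length 0
  offset=5 (pos 1, char 'd'): match length 0
  offset=6 (pos 0, char 'd'): match length 0
Longest match has length 2 at offset 2.
next_char = character at position 6 + 2 = 8 -> 'd'

Best match: offset=2, length=2 (matching 'eb' starting at position 4)
LZ77 triple: (2, 2, 'd')


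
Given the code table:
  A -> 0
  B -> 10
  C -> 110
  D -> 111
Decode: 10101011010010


Decoding:
10 -> B
10 -> B
10 -> B
110 -> C
10 -> B
0 -> A
10 -> B


Result: BBBCBAB


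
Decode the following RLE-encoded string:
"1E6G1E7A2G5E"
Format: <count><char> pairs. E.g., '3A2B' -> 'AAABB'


Expanding each <count><char> pair:
  1E -> 'E'
  6G -> 'GGGGGG'
  1E -> 'E'
  7A -> 'AAAAAAA'
  2G -> 'GG'
  5E -> 'EEEEE'

Decoded = EGGGGGGEAAAAAAAGGEEEEE


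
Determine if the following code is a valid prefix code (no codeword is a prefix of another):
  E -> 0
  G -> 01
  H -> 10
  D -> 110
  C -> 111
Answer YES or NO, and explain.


Checking each pair (does one codeword prefix another?):
  E='0' vs G='01': prefix -- VIOLATION

NO -- this is NOT a valid prefix code. E (0) is a prefix of G (01).


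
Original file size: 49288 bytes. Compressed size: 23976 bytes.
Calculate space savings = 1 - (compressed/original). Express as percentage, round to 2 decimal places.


ratio = compressed/original = 23976/49288 = 0.486447
savings = 1 - ratio = 1 - 0.486447 = 0.513553
as a percentage: 0.513553 * 100 = 51.36%

Space savings = 1 - 23976/49288 = 51.36%


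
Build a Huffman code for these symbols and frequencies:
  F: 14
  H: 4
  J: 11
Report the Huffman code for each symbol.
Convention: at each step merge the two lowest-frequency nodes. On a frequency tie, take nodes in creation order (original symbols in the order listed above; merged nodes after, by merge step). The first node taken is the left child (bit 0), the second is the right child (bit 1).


Huffman tree construction:
Step 1: Merge H(4) + J(11) = 15
Step 2: Merge F(14) + (H+J)(15) = 29
Read each symbol's code off the tree from the root (left child = 0, right child = 1).

Codes:
  F: 0 (length 1)
  H: 10 (length 2)
  J: 11 (length 2)
Average code length: 44/29 = 1.5172 bits/symbol


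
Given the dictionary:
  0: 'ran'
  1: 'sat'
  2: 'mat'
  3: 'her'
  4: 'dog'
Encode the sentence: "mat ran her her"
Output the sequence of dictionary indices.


Look up each word in the dictionary:
  'mat' -> 2
  'ran' -> 0
  'her' -> 3
  'her' -> 3

Encoded: [2, 0, 3, 3]


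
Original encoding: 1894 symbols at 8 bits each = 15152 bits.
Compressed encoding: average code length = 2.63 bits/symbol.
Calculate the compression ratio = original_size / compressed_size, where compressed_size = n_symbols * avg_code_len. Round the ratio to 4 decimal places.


original_size = n_symbols * orig_bits = 1894 * 8 = 15152 bits
compressed_size = n_symbols * avg_code_len = 1894 * 2.63 = 4981.22 bits
ratio = original_size / compressed_size = 15152 / 4981.22 = 3.0418

Compression ratio = 3.0418


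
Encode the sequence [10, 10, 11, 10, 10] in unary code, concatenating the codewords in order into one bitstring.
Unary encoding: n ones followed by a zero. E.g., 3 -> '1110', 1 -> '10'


Encode each number as n ones followed by a terminating 0:
  10 -> 11111111110 (11 bits)
  10 -> 11111111110 (11 bits)
  11 -> 111111111110 (12 bits)
  10 -> 11111111110 (11 bits)
  10 -> 11111111110 (11 bits)
Total length = 11 + 11 + 12 + 11 + 11 = 56 bits.

Unary([10, 10, 11, 10, 10]) = 11111111110111111111101111111111101111111111011111111110 (56 bits)


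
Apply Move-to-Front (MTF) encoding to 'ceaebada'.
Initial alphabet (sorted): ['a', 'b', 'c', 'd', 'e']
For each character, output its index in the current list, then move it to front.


MTF encoding:
'c': index 2 in ['a', 'b', 'c', 'd', 'e'] -> ['c', 'a', 'b', 'd', 'e']
'e': index 4 in ['c', 'a', 'b', 'd', 'e'] -> ['e', 'c', 'a', 'b', 'd']
'a': index 2 in ['e', 'c', 'a', 'b', 'd'] -> ['a', 'e', 'c', 'b', 'd']
'e': index 1 in ['a', 'e', 'c', 'b', 'd'] -> ['e', 'a', 'c', 'b', 'd']
'b': index 3 in ['e', 'a', 'c', 'b', 'd'] -> ['b', 'e', 'a', 'c', 'd']
'a': index 2 in ['b', 'e', 'a', 'c', 'd'] -> ['a', 'b', 'e', 'c', 'd']
'd': index 4 in ['a', 'b', 'e', 'c', 'd'] -> ['d', 'a', 'b', 'e', 'c']
'a': index 1 in ['d', 'a', 'b', 'e', 'c'] -> ['a', 'd', 'b', 'e', 'c']


Output: [2, 4, 2, 1, 3, 2, 4, 1]


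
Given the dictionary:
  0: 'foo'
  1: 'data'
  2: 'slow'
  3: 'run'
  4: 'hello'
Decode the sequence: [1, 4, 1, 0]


Look up each index in the dictionary:
  1 -> 'data'
  4 -> 'hello'
  1 -> 'data'
  0 -> 'foo'

Decoded: "data hello data foo"


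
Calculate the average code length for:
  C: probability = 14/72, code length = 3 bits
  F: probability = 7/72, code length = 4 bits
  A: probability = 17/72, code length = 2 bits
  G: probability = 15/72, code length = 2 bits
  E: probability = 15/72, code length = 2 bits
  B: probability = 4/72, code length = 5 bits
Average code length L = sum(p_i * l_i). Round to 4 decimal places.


Weighted contributions p_i * l_i:
  C: (14/72) * 3 = 42/72
  F: (7/72) * 4 = 28/72
  A: (17/72) * 2 = 34/72
  G: (15/72) * 2 = 30/72
  E: (15/72) * 2 = 30/72
  B: (4/72) * 5 = 20/72
Sum = (42 + 28 + 34 + 30 + 30 + 20)/72 = 184/72

L = 184/72 = 2.5556 bits/symbol


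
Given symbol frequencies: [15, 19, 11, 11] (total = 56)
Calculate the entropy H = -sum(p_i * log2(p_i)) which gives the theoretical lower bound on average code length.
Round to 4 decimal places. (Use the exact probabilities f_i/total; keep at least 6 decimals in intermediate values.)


Per-symbol terms -p_i * log2(p_i) with p_i = f_i/56:
  p = 15/56 = 0.267857: log2(p) = -1.900464, -p*log2(p) = 0.509053
  p = 19/56 = 0.339286: log2(p) = -1.559427, -p*log2(p) = 0.529091
  p = 11/56 = 0.196429: log2(p) = -2.347923, -p*log2(p) = 0.461199
  p = 11/56 = 0.196429: log2(p) = -2.347923, -p*log2(p) = 0.461199
H = 0.509053 + 0.529091 + 0.461199 + 0.461199 = 1.960542

H = 1.9605 bits/symbol


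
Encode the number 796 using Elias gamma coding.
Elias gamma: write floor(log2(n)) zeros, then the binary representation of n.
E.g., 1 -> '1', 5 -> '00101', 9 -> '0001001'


num_bits = floor(log2(796)) + 1 = 10
leading_zeros = num_bits - 1 = 9
binary(796) = 1100011100

Elias gamma(796) = '000000000' + '1100011100' = 0000000001100011100 (19 bits)


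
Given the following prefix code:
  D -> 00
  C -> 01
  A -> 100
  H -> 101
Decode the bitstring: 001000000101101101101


Decoding step by step:
Bits 00 -> D
Bits 100 -> A
Bits 00 -> D
Bits 00 -> D
Bits 101 -> H
Bits 101 -> H
Bits 101 -> H
Bits 101 -> H


Decoded message: DADDHHHH


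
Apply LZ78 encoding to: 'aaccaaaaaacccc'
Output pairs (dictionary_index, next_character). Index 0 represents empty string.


LZ78 encoding steps:
Dictionary: {0: ''}
Step 1: w='' (idx 0), next='a' -> output (0, 'a'), add 'a' as idx 1
Step 2: w='a' (idx 1), next='c' -> output (1, 'c'), add 'ac' as idx 2
Step 3: w='' (idx 0), next='c' -> output (0, 'c'), add 'c' as idx 3
Step 4: w='a' (idx 1), next='a' -> output (1, 'a'), add 'aa' as idx 4
Step 5: w='aa' (idx 4), next='a' -> output (4, 'a'), add 'aaa' as idx 5
Step 6: w='ac' (idx 2), next='c' -> output (2, 'c'), add 'acc' as idx 6
Step 7: w='c' (idx 3), next='c' -> output (3, 'c'), add 'cc' as idx 7


Encoded: [(0, 'a'), (1, 'c'), (0, 'c'), (1, 'a'), (4, 'a'), (2, 'c'), (3, 'c')]


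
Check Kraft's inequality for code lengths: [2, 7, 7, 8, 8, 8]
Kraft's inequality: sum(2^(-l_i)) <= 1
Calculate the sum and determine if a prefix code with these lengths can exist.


Sum = 2^(-2) + 2^(-7) + 2^(-7) + 2^(-8) + 2^(-8) + 2^(-8)
    = 0.25 + 0.0078125 + 0.0078125 + 0.00390625 + 0.00390625 + 0.00390625
    = 71/256 = 0.27734375
Since 0.27734375 <= 1, Kraft's inequality IS satisfied.
A prefix code with these lengths CAN exist.

Kraft sum = 0.27734375. Satisfied.


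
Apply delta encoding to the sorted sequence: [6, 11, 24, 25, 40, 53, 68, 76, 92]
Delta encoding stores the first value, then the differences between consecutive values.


First value: 6
Deltas:
  11 - 6 = 5
  24 - 11 = 13
  25 - 24 = 1
  40 - 25 = 15
  53 - 40 = 13
  68 - 53 = 15
  76 - 68 = 8
  92 - 76 = 16


Delta encoded: [6, 5, 13, 1, 15, 13, 15, 8, 16]


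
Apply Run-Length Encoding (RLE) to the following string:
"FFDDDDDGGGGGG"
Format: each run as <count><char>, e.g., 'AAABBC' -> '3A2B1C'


Scanning runs left to right:
  i=0: run of 'F' x 2 -> '2F'
  i=2: run of 'D' x 5 -> '5D'
  i=7: run of 'G' x 6 -> '6G'

RLE = 2F5D6G


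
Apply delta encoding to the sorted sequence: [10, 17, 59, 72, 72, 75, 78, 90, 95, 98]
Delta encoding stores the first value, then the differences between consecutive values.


First value: 10
Deltas:
  17 - 10 = 7
  59 - 17 = 42
  72 - 59 = 13
  72 - 72 = 0
  75 - 72 = 3
  78 - 75 = 3
  90 - 78 = 12
  95 - 90 = 5
  98 - 95 = 3


Delta encoded: [10, 7, 42, 13, 0, 3, 3, 12, 5, 3]


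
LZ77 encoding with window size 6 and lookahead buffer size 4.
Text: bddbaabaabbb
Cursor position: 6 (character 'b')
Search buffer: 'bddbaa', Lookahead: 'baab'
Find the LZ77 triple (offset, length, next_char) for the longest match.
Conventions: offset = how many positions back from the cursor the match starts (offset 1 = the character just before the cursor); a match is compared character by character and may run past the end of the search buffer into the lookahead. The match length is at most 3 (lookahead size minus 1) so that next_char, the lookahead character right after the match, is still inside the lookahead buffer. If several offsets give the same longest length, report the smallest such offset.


Try each offset into the search buffer:
  offset=1 (pos 5, char 'a'): match length 0
  offset=2 (pos 4, char 'a'): match length 0
  offset=3 (pos 3, char 'b'): match length 3
  offset=4 (pos 2, char 'd'): match length 0
  offset=5 (pos 1, char 'd'): match length 0
  offset=6 (pos 0, char 'b'): match length 1
Longest match has length 3 at offset 3.
next_char = character at position 6 + 3 = 9 -> 'b'

Best match: offset=3, length=3 (matching 'baa' starting at position 3)
LZ77 triple: (3, 3, 'b')
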